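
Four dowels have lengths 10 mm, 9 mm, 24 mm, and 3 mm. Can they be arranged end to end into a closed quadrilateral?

For a quadrilateral, each side must be shorter than the sum of the others.
Here the longest side is 24, but the remaining 3 sides sum to only 22.

No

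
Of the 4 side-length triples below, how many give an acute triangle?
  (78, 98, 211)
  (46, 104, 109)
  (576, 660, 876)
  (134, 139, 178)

2

(78,98,211): 78+98 ≤ 211, not a triangle
(46,104,109): 46²+104² = 12932 > 11881 = 109² → acute
(576,660,876): 576²+660² = 767376 = 876² → right
(134,139,178): 134²+139² = 37277 > 31684 = 178² → acute
2 of the 4 are acute.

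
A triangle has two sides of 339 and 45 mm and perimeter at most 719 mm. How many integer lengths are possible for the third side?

41

Triangle inequality: 294 < x < 384. Perimeter ≤ 719 gives x ≤ 719 − 339 − 45 = 335.
So 294 < x ≤ 335; integers 295 through 335: 41 values.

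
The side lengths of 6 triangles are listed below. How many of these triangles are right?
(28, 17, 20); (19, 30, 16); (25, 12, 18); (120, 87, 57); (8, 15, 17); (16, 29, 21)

(28,17,20): 17²+20² = 689 < 784 = 28² → obtuse
(19,30,16): 16²+19² = 617 < 900 = 30² → obtuse
(25,12,18): 12²+18² = 468 < 625 = 25² → obtuse
(120,87,57): 57²+87² = 10818 < 14400 = 120² → obtuse
(8,15,17): 8²+15² = 289 = 17² → right
(16,29,21): 16²+21² = 697 < 841 = 29² → obtuse
1 of the 6 is right.

1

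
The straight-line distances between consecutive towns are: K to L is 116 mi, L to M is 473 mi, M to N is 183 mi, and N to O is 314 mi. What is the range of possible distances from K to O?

0 ≤ KO ≤ 1086 mi

The maximum is all hops collinear in one direction: 116 + 473 + 183 + 314 = 1086.
The longest hop is 473; the others sum to 613. Since 473 ≤ 613, the path can fold back on itself completely, so the minimum distance is 0.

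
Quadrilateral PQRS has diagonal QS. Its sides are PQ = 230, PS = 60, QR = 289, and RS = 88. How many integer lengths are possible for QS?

88

From triangle PQS: 170 < QS < 290.
From triangle RQS: 201 < QS < 377.
Intersection: 201 < QS < 290, so integers 202 through 289: 88 values.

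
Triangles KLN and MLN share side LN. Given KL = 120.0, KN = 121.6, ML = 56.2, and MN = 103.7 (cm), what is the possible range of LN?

From triangle KLN: |120.0 − 121.6| < LN < 120.0 + 121.6, i.e. 1.6 < LN < 241.6.
From triangle MLN: 47.5 < LN < 159.9.
Both must hold, so LN lies in the intersection.

47.5 < LN < 159.9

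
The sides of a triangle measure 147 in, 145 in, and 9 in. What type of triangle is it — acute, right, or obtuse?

obtuse

Compare the square of the longest side to the sum of squares of the other two: 9² + 145² = 21106 < 21609 = 147².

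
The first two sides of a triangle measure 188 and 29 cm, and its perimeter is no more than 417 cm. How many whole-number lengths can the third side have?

41

Triangle inequality: 159 < x < 217. Perimeter ≤ 417 gives x ≤ 417 − 188 − 29 = 200.
So 159 < x ≤ 200; integers 160 through 200: 41 values.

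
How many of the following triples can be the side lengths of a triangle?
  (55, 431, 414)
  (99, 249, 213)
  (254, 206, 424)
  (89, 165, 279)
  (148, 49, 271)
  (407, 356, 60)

4

(55,414,431): 55+414 > 431 → valid
(99,213,249): 99+213 > 249 → valid
(206,254,424): 206+254 > 424 → valid
(89,165,279): 89+165 ≤ 279 → not valid
(49,148,271): 49+148 ≤ 271 → not valid
(60,356,407): 60+356 > 407 → valid
4 of the 6 triples form a triangle.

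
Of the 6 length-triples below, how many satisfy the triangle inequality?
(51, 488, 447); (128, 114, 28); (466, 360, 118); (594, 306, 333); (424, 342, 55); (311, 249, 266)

(51,447,488): 51+447 > 488 → valid
(28,114,128): 28+114 > 128 → valid
(118,360,466): 118+360 > 466 → valid
(306,333,594): 306+333 > 594 → valid
(55,342,424): 55+342 ≤ 424 → not valid
(249,266,311): 249+266 > 311 → valid
5 of the 6 triples form a triangle.

5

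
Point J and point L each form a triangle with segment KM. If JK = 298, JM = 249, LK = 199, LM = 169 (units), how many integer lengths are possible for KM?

From triangle JKM: 49 < KM < 547.
From triangle LKM: 30 < KM < 368.
Intersection: 49 < KM < 368, so integers 50 through 367: 318 values.

318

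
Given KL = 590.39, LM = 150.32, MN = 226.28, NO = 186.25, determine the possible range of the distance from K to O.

The maximum is all hops collinear in one direction: 590.39 + 150.32 + 226.28 + 186.25 = 1153.24.
The longest hop is 590.39; the others sum to 562.85. Folding the others back against it leaves at least 590.39 − 562.85 = 27.54.

27.54 ≤ KO ≤ 1153.24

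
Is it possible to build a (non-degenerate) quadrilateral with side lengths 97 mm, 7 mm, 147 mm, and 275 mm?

For a quadrilateral, each side must be shorter than the sum of the others.
Here the longest side is 275, but the remaining 3 sides sum to only 251.

No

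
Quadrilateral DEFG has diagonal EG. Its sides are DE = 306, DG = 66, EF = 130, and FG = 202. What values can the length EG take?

240 < EG < 332

From triangle DEG: |306 − 66| < EG < 306 + 66, i.e. 240 < EG < 372.
From triangle FEG: 72 < EG < 332.
Both must hold, so EG lies in the intersection.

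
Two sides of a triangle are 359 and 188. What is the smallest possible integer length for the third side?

The third side must be strictly greater than |359 − 188| = 171.
The smallest integer above 171 is 172.

172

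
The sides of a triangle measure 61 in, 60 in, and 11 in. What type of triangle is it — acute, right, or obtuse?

Compare the square of the longest side to the sum of squares of the other two: 11² + 60² = 3721 = 61².

right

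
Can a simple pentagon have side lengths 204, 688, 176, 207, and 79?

No

For a pentagon, each side must be shorter than the sum of the others.
Here the longest side is 688, but the remaining 4 sides sum to only 666.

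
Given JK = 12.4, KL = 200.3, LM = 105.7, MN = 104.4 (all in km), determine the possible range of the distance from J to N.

0 ≤ JN ≤ 422.8 km

The maximum is all hops collinear in one direction: 12.4 + 200.3 + 105.7 + 104.4 = 422.8.
The longest hop is 200.3; the others sum to 222.5. Since 200.3 ≤ 222.5, the path can fold back on itself completely, so the minimum distance is 0.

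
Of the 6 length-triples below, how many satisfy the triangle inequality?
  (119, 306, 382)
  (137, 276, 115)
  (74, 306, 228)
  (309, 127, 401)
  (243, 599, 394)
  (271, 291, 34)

4

(119,306,382): 119+306 > 382 → valid
(115,137,276): 115+137 ≤ 276 → not valid
(74,228,306): 74+228 ≤ 306 → not valid
(127,309,401): 127+309 > 401 → valid
(243,394,599): 243+394 > 599 → valid
(34,271,291): 34+271 > 291 → valid
4 of the 6 triples form a triangle.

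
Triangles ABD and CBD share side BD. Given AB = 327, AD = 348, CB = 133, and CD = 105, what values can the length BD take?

28 < BD < 238

From triangle ABD: |327 − 348| < BD < 327 + 348, i.e. 21 < BD < 675.
From triangle CBD: 28 < BD < 238.
Both must hold, so BD lies in the intersection.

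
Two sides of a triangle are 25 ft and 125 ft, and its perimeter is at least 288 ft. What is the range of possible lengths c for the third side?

Triangle inequality alone gives 100 < c < 150.
The perimeter condition gives c ≥ 288 − 25 − 125 = 138.
Intersecting the two: 138 ≤ c < 150.

138 ≤ c < 150 ft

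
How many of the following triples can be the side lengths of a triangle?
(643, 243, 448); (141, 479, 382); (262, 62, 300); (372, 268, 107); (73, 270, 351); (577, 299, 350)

5

(243,448,643): 243+448 > 643 → valid
(141,382,479): 141+382 > 479 → valid
(62,262,300): 62+262 > 300 → valid
(107,268,372): 107+268 > 372 → valid
(73,270,351): 73+270 ≤ 351 → not valid
(299,350,577): 299+350 > 577 → valid
5 of the 6 triples form a triangle.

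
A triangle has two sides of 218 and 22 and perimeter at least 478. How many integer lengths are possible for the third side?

2

Triangle inequality: 196 < x < 240. Perimeter ≥ 478 gives x ≥ 478 − 218 − 22 = 238.
So 238 ≤ x < 240; integers 238 through 239: 2 values.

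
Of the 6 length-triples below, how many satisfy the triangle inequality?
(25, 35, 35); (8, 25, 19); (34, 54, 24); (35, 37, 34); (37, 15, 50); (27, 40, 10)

5

(25,35,35): 25+35 > 35 → valid
(8,19,25): 8+19 > 25 → valid
(24,34,54): 24+34 > 54 → valid
(34,35,37): 34+35 > 37 → valid
(15,37,50): 15+37 > 50 → valid
(10,27,40): 10+27 ≤ 40 → not valid
5 of the 6 triples form a triangle.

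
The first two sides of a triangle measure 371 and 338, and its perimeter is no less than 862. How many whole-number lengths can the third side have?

Triangle inequality: 33 < x < 709. Perimeter ≥ 862 gives x ≥ 862 − 371 − 338 = 153.
So 153 ≤ x < 709; integers 153 through 708: 556 values.

556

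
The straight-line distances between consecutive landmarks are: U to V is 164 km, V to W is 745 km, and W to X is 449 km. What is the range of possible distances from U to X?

132 ≤ UX ≤ 1358 km

The maximum is all hops collinear in one direction: 164 + 745 + 449 = 1358.
The longest hop is 745; the others sum to 613. Folding the others back against it leaves at least 745 − 613 = 132.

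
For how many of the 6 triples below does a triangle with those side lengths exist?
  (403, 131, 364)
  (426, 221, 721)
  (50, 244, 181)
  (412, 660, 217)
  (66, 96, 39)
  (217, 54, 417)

(131,364,403): 131+364 > 403 → valid
(221,426,721): 221+426 ≤ 721 → not valid
(50,181,244): 50+181 ≤ 244 → not valid
(217,412,660): 217+412 ≤ 660 → not valid
(39,66,96): 39+66 > 96 → valid
(54,217,417): 54+217 ≤ 417 → not valid
2 of the 6 triples form a triangle.

2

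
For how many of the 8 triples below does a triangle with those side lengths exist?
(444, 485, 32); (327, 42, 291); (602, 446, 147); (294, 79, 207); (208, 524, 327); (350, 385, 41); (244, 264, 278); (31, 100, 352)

4

(32,444,485): 32+444 ≤ 485 → not valid
(42,291,327): 42+291 > 327 → valid
(147,446,602): 147+446 ≤ 602 → not valid
(79,207,294): 79+207 ≤ 294 → not valid
(208,327,524): 208+327 > 524 → valid
(41,350,385): 41+350 > 385 → valid
(244,264,278): 244+264 > 278 → valid
(31,100,352): 31+100 ≤ 352 → not valid
4 of the 8 triples form a triangle.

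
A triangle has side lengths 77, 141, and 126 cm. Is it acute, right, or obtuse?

Compare the square of the longest side to the sum of squares of the other two: 77² + 126² = 21805 > 19881 = 141².

acute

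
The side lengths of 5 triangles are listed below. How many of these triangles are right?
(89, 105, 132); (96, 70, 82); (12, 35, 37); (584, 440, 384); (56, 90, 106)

(89,105,132): 89²+105² = 18946 > 17424 = 132² → acute
(96,70,82): 70²+82² = 11624 > 9216 = 96² → acute
(12,35,37): 12²+35² = 1369 = 37² → right
(584,440,384): 384²+440² = 341056 = 584² → right
(56,90,106): 56²+90² = 11236 = 106² → right
3 of the 5 are right.

3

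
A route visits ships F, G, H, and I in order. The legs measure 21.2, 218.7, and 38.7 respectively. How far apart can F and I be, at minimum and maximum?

The maximum is all hops collinear in one direction: 21.2 + 218.7 + 38.7 = 278.6.
The longest hop is 218.7; the others sum to 59.9. Folding the others back against it leaves at least 218.7 − 59.9 = 158.8.

158.8 ≤ FI ≤ 278.6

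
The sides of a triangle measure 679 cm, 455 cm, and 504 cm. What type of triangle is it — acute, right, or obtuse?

right

Compare the square of the longest side to the sum of squares of the other two: 455² + 504² = 461041 = 679².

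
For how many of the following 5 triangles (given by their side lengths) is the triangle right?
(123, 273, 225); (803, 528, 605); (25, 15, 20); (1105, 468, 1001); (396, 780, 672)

4

(123,273,225): 123²+225² = 65754 < 74529 = 273² → obtuse
(803,528,605): 528²+605² = 644809 = 803² → right
(25,15,20): 15²+20² = 625 = 25² → right
(1105,468,1001): 468²+1001² = 1221025 = 1105² → right
(396,780,672): 396²+672² = 608400 = 780² → right
4 of the 5 are right.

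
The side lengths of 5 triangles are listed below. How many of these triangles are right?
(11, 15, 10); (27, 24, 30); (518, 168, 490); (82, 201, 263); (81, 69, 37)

1

(11,15,10): 10²+11² = 221 < 225 = 15² → obtuse
(27,24,30): 24²+27² = 1305 > 900 = 30² → acute
(518,168,490): 168²+490² = 268324 = 518² → right
(82,201,263): 82²+201² = 47125 < 69169 = 263² → obtuse
(81,69,37): 37²+69² = 6130 < 6561 = 81² → obtuse
1 of the 5 is right.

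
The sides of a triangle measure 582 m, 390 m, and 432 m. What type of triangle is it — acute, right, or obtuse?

right

Compare the square of the longest side to the sum of squares of the other two: 390² + 432² = 338724 = 582².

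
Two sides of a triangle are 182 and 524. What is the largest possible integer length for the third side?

705

The third side must be strictly less than 182 + 524 = 706.
The largest integer below 706 is 705.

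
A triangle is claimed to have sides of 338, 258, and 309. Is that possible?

The longest side is 338, and the other two sum to 567.
Since 567 > 338, the triangle inequality holds.

Yes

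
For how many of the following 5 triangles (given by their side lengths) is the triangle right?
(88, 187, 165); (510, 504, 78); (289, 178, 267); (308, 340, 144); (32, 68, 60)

4

(88,187,165): 88²+165² = 34969 = 187² → right
(510,504,78): 78²+504² = 260100 = 510² → right
(289,178,267): 178²+267² = 102973 > 83521 = 289² → acute
(308,340,144): 144²+308² = 115600 = 340² → right
(32,68,60): 32²+60² = 4624 = 68² → right
4 of the 5 are right.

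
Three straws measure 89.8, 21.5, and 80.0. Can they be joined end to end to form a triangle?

The longest side is 89.8, and the other two sum to 101.5.
Since 101.5 > 89.8, the triangle inequality holds.

Yes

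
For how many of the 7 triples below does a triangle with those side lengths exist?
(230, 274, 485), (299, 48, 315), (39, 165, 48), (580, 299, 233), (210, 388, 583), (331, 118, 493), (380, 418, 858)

(230,274,485): 230+274 > 485 → valid
(48,299,315): 48+299 > 315 → valid
(39,48,165): 39+48 ≤ 165 → not valid
(233,299,580): 233+299 ≤ 580 → not valid
(210,388,583): 210+388 > 583 → valid
(118,331,493): 118+331 ≤ 493 → not valid
(380,418,858): 380+418 ≤ 858 → not valid
3 of the 7 triples form a triangle.

3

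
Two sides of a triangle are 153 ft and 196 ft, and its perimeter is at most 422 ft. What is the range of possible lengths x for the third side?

43 < x ≤ 73

Triangle inequality alone gives 43 < x < 349.
The perimeter condition gives x ≤ 422 − 153 − 196 = 73.
Intersecting the two: 43 < x ≤ 73.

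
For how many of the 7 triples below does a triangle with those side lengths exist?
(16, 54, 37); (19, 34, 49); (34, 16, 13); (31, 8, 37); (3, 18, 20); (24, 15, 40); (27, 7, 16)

3

(16,37,54): 16+37 ≤ 54 → not valid
(19,34,49): 19+34 > 49 → valid
(13,16,34): 13+16 ≤ 34 → not valid
(8,31,37): 8+31 > 37 → valid
(3,18,20): 3+18 > 20 → valid
(15,24,40): 15+24 ≤ 40 → not valid
(7,16,27): 7+16 ≤ 27 → not valid
3 of the 7 triples form a triangle.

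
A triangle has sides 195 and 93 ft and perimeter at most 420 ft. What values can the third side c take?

102 < c ≤ 132

Triangle inequality alone gives 102 < c < 288.
The perimeter condition gives c ≤ 420 − 195 − 93 = 132.
Intersecting the two: 102 < c ≤ 132.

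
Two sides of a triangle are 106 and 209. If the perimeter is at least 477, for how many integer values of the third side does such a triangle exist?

153

Triangle inequality: 103 < x < 315. Perimeter ≥ 477 gives x ≥ 477 − 106 − 209 = 162.
So 162 ≤ x < 315; integers 162 through 314: 153 values.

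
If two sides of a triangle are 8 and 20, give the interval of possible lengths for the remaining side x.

12 < x < 28

By the triangle inequality, x must be less than 8 + 20 = 28 and greater than |8 − 20| = 12.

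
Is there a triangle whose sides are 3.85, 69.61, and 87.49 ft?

No

The longest side is 87.49, but the other two sum to only 73.46.
73.46 < 87.49, so the triangle inequality fails.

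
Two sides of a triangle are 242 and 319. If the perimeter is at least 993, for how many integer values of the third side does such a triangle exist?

129

Triangle inequality: 77 < x < 561. Perimeter ≥ 993 gives x ≥ 993 − 242 − 319 = 432.
So 432 ≤ x < 561; integers 432 through 560: 129 values.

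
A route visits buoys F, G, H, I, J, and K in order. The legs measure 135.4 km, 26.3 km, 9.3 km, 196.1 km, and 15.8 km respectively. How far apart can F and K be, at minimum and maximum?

The maximum is all hops collinear in one direction: 135.4 + 26.3 + 9.3 + 196.1 + 15.8 = 382.9.
The longest hop is 196.1; the others sum to 186.8. Folding the others back against it leaves at least 196.1 − 186.8 = 9.3.

9.3 ≤ FK ≤ 382.9 km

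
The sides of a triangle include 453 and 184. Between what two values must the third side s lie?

By the triangle inequality, s must be less than 453 + 184 = 637 and greater than |453 − 184| = 269.

269 < s < 637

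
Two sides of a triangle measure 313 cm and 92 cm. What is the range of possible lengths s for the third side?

221 < s < 405

By the triangle inequality, s must be less than 313 + 92 = 405 and greater than |313 − 92| = 221.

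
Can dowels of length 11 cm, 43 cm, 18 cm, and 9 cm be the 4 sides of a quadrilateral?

No

For a quadrilateral, each side must be shorter than the sum of the others.
Here the longest side is 43, but the remaining 3 sides sum to only 38.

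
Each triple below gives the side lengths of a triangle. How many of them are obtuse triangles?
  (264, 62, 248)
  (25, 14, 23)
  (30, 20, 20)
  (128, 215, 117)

(264,62,248): 62²+248² = 65348 < 69696 = 264² → obtuse
(25,14,23): 14²+23² = 725 > 625 = 25² → acute
(30,20,20): 20²+20² = 800 < 900 = 30² → obtuse
(128,215,117): 117²+128² = 30073 < 46225 = 215² → obtuse
3 of the 4 are obtuse.

3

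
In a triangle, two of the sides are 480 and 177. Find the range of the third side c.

303 < c < 657

By the triangle inequality, c must be less than 480 + 177 = 657 and greater than |480 − 177| = 303.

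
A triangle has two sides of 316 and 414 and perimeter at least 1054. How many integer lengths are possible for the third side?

Triangle inequality: 98 < x < 730. Perimeter ≥ 1054 gives x ≥ 1054 − 316 − 414 = 324.
So 324 ≤ x < 730; integers 324 through 729: 406 values.

406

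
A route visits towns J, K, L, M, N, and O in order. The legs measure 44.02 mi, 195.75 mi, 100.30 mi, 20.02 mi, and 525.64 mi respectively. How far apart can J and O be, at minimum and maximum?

165.55 ≤ JO ≤ 885.73 mi

The maximum is all hops collinear in one direction: 44.02 + 195.75 + 100.30 + 20.02 + 525.64 = 885.73.
The longest hop is 525.64; the others sum to 360.09. Folding the others back against it leaves at least 525.64 − 360.09 = 165.55.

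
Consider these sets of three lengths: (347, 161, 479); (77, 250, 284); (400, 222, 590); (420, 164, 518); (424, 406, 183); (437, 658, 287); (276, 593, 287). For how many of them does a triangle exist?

(161,347,479): 161+347 > 479 → valid
(77,250,284): 77+250 > 284 → valid
(222,400,590): 222+400 > 590 → valid
(164,420,518): 164+420 > 518 → valid
(183,406,424): 183+406 > 424 → valid
(287,437,658): 287+437 > 658 → valid
(276,287,593): 276+287 ≤ 593 → not valid
6 of the 7 triples form a triangle.

6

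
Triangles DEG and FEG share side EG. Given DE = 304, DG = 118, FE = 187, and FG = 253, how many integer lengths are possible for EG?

From triangle DEG: 186 < EG < 422.
From triangle FEG: 66 < EG < 440.
Intersection: 186 < EG < 422, so integers 187 through 421: 235 values.

235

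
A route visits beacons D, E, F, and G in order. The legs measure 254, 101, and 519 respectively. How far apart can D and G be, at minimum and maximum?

The maximum is all hops collinear in one direction: 254 + 101 + 519 = 874.
The longest hop is 519; the others sum to 355. Folding the others back against it leaves at least 519 − 355 = 164.

164 ≤ DG ≤ 874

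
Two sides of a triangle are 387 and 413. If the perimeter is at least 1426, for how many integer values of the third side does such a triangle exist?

Triangle inequality: 26 < x < 800. Perimeter ≥ 1426 gives x ≥ 1426 − 387 − 413 = 626.
So 626 ≤ x < 800; integers 626 through 799: 174 values.

174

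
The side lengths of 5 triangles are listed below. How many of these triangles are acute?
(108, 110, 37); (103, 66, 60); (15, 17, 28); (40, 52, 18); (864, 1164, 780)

(108,110,37): 37²+108² = 13033 > 12100 = 110² → acute
(103,66,60): 60²+66² = 7956 < 10609 = 103² → obtuse
(15,17,28): 15²+17² = 514 < 784 = 28² → obtuse
(40,52,18): 18²+40² = 1924 < 2704 = 52² → obtuse
(864,1164,780): 780²+864² = 1354896 = 1164² → right
1 of the 5 is acute.

1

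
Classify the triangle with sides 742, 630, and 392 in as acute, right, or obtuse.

right

Compare the square of the longest side to the sum of squares of the other two: 392² + 630² = 550564 = 742².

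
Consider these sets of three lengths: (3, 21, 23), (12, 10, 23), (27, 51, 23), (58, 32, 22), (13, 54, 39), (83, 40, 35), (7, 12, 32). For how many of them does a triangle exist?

(3,21,23): 3+21 > 23 → valid
(10,12,23): 10+12 ≤ 23 → not valid
(23,27,51): 23+27 ≤ 51 → not valid
(22,32,58): 22+32 ≤ 58 → not valid
(13,39,54): 13+39 ≤ 54 → not valid
(35,40,83): 35+40 ≤ 83 → not valid
(7,12,32): 7+12 ≤ 32 → not valid
1 of the 7 triples forms a triangle.

1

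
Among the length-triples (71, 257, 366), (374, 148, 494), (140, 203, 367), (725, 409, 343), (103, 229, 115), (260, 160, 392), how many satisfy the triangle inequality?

(71,257,366): 71+257 ≤ 366 → not valid
(148,374,494): 148+374 > 494 → valid
(140,203,367): 140+203 ≤ 367 → not valid
(343,409,725): 343+409 > 725 → valid
(103,115,229): 103+115 ≤ 229 → not valid
(160,260,392): 160+260 > 392 → valid
3 of the 6 triples form a triangle.

3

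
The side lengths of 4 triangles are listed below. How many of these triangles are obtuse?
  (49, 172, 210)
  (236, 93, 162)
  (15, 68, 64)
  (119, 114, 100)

3

(49,172,210): 49²+172² = 31985 < 44100 = 210² → obtuse
(236,93,162): 93²+162² = 34893 < 55696 = 236² → obtuse
(15,68,64): 15²+64² = 4321 < 4624 = 68² → obtuse
(119,114,100): 100²+114² = 22996 > 14161 = 119² → acute
3 of the 4 are obtuse.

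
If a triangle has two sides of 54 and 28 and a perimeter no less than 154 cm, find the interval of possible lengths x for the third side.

72 ≤ x < 82

Triangle inequality alone gives 26 < x < 82.
The perimeter condition gives x ≥ 154 − 54 − 28 = 72.
Intersecting the two: 72 ≤ x < 82.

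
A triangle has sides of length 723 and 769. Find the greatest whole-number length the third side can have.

1491

The third side must be strictly less than 723 + 769 = 1492.
The largest integer below 1492 is 1491.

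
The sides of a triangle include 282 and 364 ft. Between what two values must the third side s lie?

By the triangle inequality, s must be less than 282 + 364 = 646 and greater than |282 − 364| = 82.

82 < s < 646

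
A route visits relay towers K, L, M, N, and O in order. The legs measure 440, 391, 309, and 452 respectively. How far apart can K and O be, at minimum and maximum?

0 ≤ KO ≤ 1592

The maximum is all hops collinear in one direction: 440 + 391 + 309 + 452 = 1592.
The longest hop is 452; the others sum to 1140. Since 452 ≤ 1140, the path can fold back on itself completely, so the minimum distance is 0.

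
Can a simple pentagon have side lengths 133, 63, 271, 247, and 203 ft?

A pentagon exists iff every side is shorter than the sum of the others — equivalently, the longest side is less than the sum of the rest.
Longest side 271 < 646 (sum of the remaining 4), so yes.

Yes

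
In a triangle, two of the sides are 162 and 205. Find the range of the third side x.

43 < x < 367

By the triangle inequality, x must be less than 162 + 205 = 367 and greater than |162 − 205| = 43.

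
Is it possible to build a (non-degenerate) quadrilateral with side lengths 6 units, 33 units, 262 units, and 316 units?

No

For a quadrilateral, each side must be shorter than the sum of the others.
Here the longest side is 316, but the remaining 3 sides sum to only 301.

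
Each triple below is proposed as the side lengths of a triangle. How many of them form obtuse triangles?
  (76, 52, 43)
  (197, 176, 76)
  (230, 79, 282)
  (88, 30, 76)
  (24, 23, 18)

(76,52,43): 43²+52² = 4553 < 5776 = 76² → obtuse
(197,176,76): 76²+176² = 36752 < 38809 = 197² → obtuse
(230,79,282): 79²+230² = 59141 < 79524 = 282² → obtuse
(88,30,76): 30²+76² = 6676 < 7744 = 88² → obtuse
(24,23,18): 18²+23² = 853 > 576 = 24² → acute
4 of the 5 are obtuse.

4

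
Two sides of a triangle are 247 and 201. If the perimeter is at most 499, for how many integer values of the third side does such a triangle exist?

5

Triangle inequality: 46 < x < 448. Perimeter ≤ 499 gives x ≤ 499 − 247 − 201 = 51.
So 46 < x ≤ 51; integers 47 through 51: 5 values.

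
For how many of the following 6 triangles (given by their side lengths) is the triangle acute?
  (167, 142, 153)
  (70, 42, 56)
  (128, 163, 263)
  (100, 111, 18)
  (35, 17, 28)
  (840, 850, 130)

1

(167,142,153): 142²+153² = 43573 > 27889 = 167² → acute
(70,42,56): 42²+56² = 4900 = 70² → right
(128,163,263): 128²+163² = 42953 < 69169 = 263² → obtuse
(100,111,18): 18²+100² = 10324 < 12321 = 111² → obtuse
(35,17,28): 17²+28² = 1073 < 1225 = 35² → obtuse
(840,850,130): 130²+840² = 722500 = 850² → right
1 of the 6 is acute.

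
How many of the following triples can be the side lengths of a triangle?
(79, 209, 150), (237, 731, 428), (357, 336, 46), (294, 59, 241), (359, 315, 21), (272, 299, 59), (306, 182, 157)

5

(79,150,209): 79+150 > 209 → valid
(237,428,731): 237+428 ≤ 731 → not valid
(46,336,357): 46+336 > 357 → valid
(59,241,294): 59+241 > 294 → valid
(21,315,359): 21+315 ≤ 359 → not valid
(59,272,299): 59+272 > 299 → valid
(157,182,306): 157+182 > 306 → valid
5 of the 7 triples form a triangle.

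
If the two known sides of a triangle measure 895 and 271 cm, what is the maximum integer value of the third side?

1165

The third side must be strictly less than 895 + 271 = 1166.
The largest integer below 1166 is 1165.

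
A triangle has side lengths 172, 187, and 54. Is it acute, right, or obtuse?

Compare the square of the longest side to the sum of squares of the other two: 54² + 172² = 32500 < 34969 = 187².

obtuse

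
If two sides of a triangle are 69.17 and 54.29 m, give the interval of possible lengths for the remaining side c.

By the triangle inequality, c must be less than 69.17 + 54.29 = 123.46 and greater than |69.17 − 54.29| = 14.88.

14.88 < c < 123.46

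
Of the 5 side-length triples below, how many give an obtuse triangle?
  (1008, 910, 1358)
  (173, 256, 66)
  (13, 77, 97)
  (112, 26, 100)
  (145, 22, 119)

1

(1008,910,1358): 910²+1008² = 1844164 = 1358² → right
(173,256,66): 66+173 ≤ 256, not a triangle
(13,77,97): 13+77 ≤ 97, not a triangle
(112,26,100): 26²+100² = 10676 < 12544 = 112² → obtuse
(145,22,119): 22+119 ≤ 145, not a triangle
1 of the 5 is obtuse.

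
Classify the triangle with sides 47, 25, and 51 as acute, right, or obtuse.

Compare the square of the longest side to the sum of squares of the other two: 25² + 47² = 2834 > 2601 = 51².

acute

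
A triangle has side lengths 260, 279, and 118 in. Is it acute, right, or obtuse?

Compare the square of the longest side to the sum of squares of the other two: 118² + 260² = 81524 > 77841 = 279².

acute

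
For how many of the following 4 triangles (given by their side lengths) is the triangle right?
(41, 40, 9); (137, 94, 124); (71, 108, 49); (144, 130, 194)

(41,40,9): 9²+40² = 1681 = 41² → right
(137,94,124): 94²+124² = 24212 > 18769 = 137² → acute
(71,108,49): 49²+71² = 7442 < 11664 = 108² → obtuse
(144,130,194): 130²+144² = 37636 = 194² → right
2 of the 4 are right.

2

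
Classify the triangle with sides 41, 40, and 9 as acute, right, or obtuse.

right

Compare the square of the longest side to the sum of squares of the other two: 9² + 40² = 1681 = 41².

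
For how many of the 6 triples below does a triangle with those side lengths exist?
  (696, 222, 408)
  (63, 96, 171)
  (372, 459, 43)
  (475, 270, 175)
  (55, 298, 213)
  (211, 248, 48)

1

(222,408,696): 222+408 ≤ 696 → not valid
(63,96,171): 63+96 ≤ 171 → not valid
(43,372,459): 43+372 ≤ 459 → not valid
(175,270,475): 175+270 ≤ 475 → not valid
(55,213,298): 55+213 ≤ 298 → not valid
(48,211,248): 48+211 > 248 → valid
1 of the 6 triples forms a triangle.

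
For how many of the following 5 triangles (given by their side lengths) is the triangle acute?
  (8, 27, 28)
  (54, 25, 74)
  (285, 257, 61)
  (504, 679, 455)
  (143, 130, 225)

(8,27,28): 8²+27² = 793 > 784 = 28² → acute
(54,25,74): 25²+54² = 3541 < 5476 = 74² → obtuse
(285,257,61): 61²+257² = 69770 < 81225 = 285² → obtuse
(504,679,455): 455²+504² = 461041 = 679² → right
(143,130,225): 130²+143² = 37349 < 50625 = 225² → obtuse
1 of the 5 is acute.

1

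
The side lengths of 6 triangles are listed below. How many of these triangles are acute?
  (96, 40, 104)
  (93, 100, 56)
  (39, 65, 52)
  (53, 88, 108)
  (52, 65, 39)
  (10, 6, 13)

(96,40,104): 40²+96² = 10816 = 104² → right
(93,100,56): 56²+93² = 11785 > 10000 = 100² → acute
(39,65,52): 39²+52² = 4225 = 65² → right
(53,88,108): 53²+88² = 10553 < 11664 = 108² → obtuse
(52,65,39): 39²+52² = 4225 = 65² → right
(10,6,13): 6²+10² = 136 < 169 = 13² → obtuse
1 of the 6 is acute.

1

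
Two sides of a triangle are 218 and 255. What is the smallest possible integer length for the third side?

38

The third side must be strictly greater than |218 − 255| = 37.
The smallest integer above 37 is 38.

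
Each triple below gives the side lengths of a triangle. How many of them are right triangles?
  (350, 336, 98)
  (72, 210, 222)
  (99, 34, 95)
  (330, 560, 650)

(350,336,98): 98²+336² = 122500 = 350² → right
(72,210,222): 72²+210² = 49284 = 222² → right
(99,34,95): 34²+95² = 10181 > 9801 = 99² → acute
(330,560,650): 330²+560² = 422500 = 650² → right
3 of the 4 are right.

3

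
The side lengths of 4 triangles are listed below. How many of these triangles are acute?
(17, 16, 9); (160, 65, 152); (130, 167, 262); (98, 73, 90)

3

(17,16,9): 9²+16² = 337 > 289 = 17² → acute
(160,65,152): 65²+152² = 27329 > 25600 = 160² → acute
(130,167,262): 130²+167² = 44789 < 68644 = 262² → obtuse
(98,73,90): 73²+90² = 13429 > 9604 = 98² → acute
3 of the 4 are acute.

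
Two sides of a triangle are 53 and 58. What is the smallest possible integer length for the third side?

6

The third side must be strictly greater than |53 − 58| = 5.
The smallest integer above 5 is 6.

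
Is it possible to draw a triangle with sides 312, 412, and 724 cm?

The two shorter sides sum to 724, exactly equal to the longest side 724.
That gives only a degenerate (flat) triangle — the inequality must be strict.

No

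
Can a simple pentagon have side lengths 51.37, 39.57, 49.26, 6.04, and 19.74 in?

A pentagon exists iff every side is shorter than the sum of the others — equivalently, the longest side is less than the sum of the rest.
Longest side 51.37 < 114.61 (sum of the remaining 4), so yes.

Yes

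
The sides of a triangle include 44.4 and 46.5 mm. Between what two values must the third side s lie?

By the triangle inequality, s must be less than 44.4 + 46.5 = 90.9 and greater than |44.4 − 46.5| = 2.1.

2.1 < s < 90.9 (mm)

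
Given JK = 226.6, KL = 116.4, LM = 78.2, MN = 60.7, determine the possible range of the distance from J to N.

0 ≤ JN ≤ 481.9

The maximum is all hops collinear in one direction: 226.6 + 116.4 + 78.2 + 60.7 = 481.9.
The longest hop is 226.6; the others sum to 255.3. Since 226.6 ≤ 255.3, the path can fold back on itself completely, so the minimum distance is 0.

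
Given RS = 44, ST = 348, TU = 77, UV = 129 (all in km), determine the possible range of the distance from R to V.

The maximum is all hops collinear in one direction: 44 + 348 + 77 + 129 = 598.
The longest hop is 348; the others sum to 250. Folding the others back against it leaves at least 348 − 250 = 98.

98 ≤ RV ≤ 598 km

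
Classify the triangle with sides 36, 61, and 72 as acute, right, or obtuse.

Compare the square of the longest side to the sum of squares of the other two: 36² + 61² = 5017 < 5184 = 72².

obtuse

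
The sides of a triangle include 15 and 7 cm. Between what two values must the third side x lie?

8 < x < 22 (cm)

By the triangle inequality, x must be less than 15 + 7 = 22 and greater than |15 − 7| = 8.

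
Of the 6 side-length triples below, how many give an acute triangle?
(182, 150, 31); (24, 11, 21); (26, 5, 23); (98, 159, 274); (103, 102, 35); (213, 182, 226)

(182,150,31): 31+150 ≤ 182, not a triangle
(24,11,21): 11²+21² = 562 < 576 = 24² → obtuse
(26,5,23): 5²+23² = 554 < 676 = 26² → obtuse
(98,159,274): 98+159 ≤ 274, not a triangle
(103,102,35): 35²+102² = 11629 > 10609 = 103² → acute
(213,182,226): 182²+213² = 78493 > 51076 = 226² → acute
2 of the 6 are acute.

2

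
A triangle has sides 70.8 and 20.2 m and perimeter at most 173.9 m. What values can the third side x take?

Triangle inequality alone gives 50.6 < x < 91.0.
The perimeter condition gives x ≤ 173.9 − 70.8 − 20.2 = 82.9.
Intersecting the two: 50.6 < x ≤ 82.9.

50.6 < x ≤ 82.9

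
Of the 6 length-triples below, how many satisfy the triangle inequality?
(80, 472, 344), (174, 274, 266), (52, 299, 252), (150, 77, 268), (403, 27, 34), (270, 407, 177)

(80,344,472): 80+344 ≤ 472 → not valid
(174,266,274): 174+266 > 274 → valid
(52,252,299): 52+252 > 299 → valid
(77,150,268): 77+150 ≤ 268 → not valid
(27,34,403): 27+34 ≤ 403 → not valid
(177,270,407): 177+270 > 407 → valid
3 of the 6 triples form a triangle.

3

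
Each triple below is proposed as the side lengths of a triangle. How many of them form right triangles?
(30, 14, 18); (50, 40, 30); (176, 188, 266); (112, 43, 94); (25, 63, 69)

(30,14,18): 14²+18² = 520 < 900 = 30² → obtuse
(50,40,30): 30²+40² = 2500 = 50² → right
(176,188,266): 176²+188² = 66320 < 70756 = 266² → obtuse
(112,43,94): 43²+94² = 10685 < 12544 = 112² → obtuse
(25,63,69): 25²+63² = 4594 < 4761 = 69² → obtuse
1 of the 5 is right.

1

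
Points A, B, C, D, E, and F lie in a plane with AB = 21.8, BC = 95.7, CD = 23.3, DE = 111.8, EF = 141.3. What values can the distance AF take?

The maximum is all hops collinear in one direction: 21.8 + 95.7 + 23.3 + 111.8 + 141.3 = 393.9.
The longest hop is 141.3; the others sum to 252.6. Since 141.3 ≤ 252.6, the path can fold back on itself completely, so the minimum distance is 0.

0 ≤ AF ≤ 393.9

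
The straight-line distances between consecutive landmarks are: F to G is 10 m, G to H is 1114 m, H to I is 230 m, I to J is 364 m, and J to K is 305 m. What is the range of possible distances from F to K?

205 ≤ FK ≤ 2023 m

The maximum is all hops collinear in one direction: 10 + 1114 + 230 + 364 + 305 = 2023.
The longest hop is 1114; the others sum to 909. Folding the others back against it leaves at least 1114 − 909 = 205.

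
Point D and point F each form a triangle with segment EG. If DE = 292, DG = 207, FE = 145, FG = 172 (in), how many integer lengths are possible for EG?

231

From triangle DEG: 85 < EG < 499.
From triangle FEG: 27 < EG < 317.
Intersection: 85 < EG < 317, so integers 86 through 316: 231 values.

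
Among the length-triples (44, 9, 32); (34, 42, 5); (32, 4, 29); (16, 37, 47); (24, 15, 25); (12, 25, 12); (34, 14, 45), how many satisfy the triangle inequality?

(9,32,44): 9+32 ≤ 44 → not valid
(5,34,42): 5+34 ≤ 42 → not valid
(4,29,32): 4+29 > 32 → valid
(16,37,47): 16+37 > 47 → valid
(15,24,25): 15+24 > 25 → valid
(12,12,25): 12+12 ≤ 25 → not valid
(14,34,45): 14+34 > 45 → valid
4 of the 7 triples form a triangle.

4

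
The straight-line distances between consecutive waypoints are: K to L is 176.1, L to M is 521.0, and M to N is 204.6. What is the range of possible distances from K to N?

140.3 ≤ KN ≤ 901.7

The maximum is all hops collinear in one direction: 176.1 + 521.0 + 204.6 = 901.7.
The longest hop is 521.0; the others sum to 380.7. Folding the others back against it leaves at least 521.0 − 380.7 = 140.3.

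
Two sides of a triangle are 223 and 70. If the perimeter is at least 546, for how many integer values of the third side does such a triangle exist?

40

Triangle inequality: 153 < x < 293. Perimeter ≥ 546 gives x ≥ 546 − 223 − 70 = 253.
So 253 ≤ x < 293; integers 253 through 292: 40 values.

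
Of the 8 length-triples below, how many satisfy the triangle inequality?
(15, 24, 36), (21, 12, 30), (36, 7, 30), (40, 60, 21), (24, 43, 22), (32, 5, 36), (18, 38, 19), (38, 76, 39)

(15,24,36): 15+24 > 36 → valid
(12,21,30): 12+21 > 30 → valid
(7,30,36): 7+30 > 36 → valid
(21,40,60): 21+40 > 60 → valid
(22,24,43): 22+24 > 43 → valid
(5,32,36): 5+32 > 36 → valid
(18,19,38): 18+19 ≤ 38 → not valid
(38,39,76): 38+39 > 76 → valid
7 of the 8 triples form a triangle.

7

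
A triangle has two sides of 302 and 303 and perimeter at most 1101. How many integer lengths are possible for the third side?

Triangle inequality: 1 < x < 605. Perimeter ≤ 1101 gives x ≤ 1101 − 302 − 303 = 496.
So 1 < x ≤ 496; integers 2 through 496: 495 values.

495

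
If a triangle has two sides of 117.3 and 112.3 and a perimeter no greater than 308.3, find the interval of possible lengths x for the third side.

5.0 < x ≤ 78.7

Triangle inequality alone gives 5.0 < x < 229.6.
The perimeter condition gives x ≤ 308.3 − 117.3 − 112.3 = 78.7.
Intersecting the two: 5.0 < x ≤ 78.7.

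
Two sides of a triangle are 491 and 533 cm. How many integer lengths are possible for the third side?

981

The third side lies in the open interval (42, 1024).
Integers from 43 to 1023 inclusive: 1023 − 43 + 1 = 981.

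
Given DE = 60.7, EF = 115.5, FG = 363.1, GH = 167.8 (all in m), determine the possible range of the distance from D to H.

The maximum is all hops collinear in one direction: 60.7 + 115.5 + 363.1 + 167.8 = 707.1.
The longest hop is 363.1; the others sum to 344.0. Folding the others back against it leaves at least 363.1 − 344.0 = 19.1.

19.1 ≤ DH ≤ 707.1 m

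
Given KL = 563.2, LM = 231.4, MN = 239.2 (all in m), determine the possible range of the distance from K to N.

92.6 ≤ KN ≤ 1033.8 m

The maximum is all hops collinear in one direction: 563.2 + 231.4 + 239.2 = 1033.8.
The longest hop is 563.2; the others sum to 470.6. Folding the others back against it leaves at least 563.2 − 470.6 = 92.6.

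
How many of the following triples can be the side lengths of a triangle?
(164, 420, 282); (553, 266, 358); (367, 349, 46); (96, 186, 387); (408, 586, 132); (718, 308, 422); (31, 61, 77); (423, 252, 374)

(164,282,420): 164+282 > 420 → valid
(266,358,553): 266+358 > 553 → valid
(46,349,367): 46+349 > 367 → valid
(96,186,387): 96+186 ≤ 387 → not valid
(132,408,586): 132+408 ≤ 586 → not valid
(308,422,718): 308+422 > 718 → valid
(31,61,77): 31+61 > 77 → valid
(252,374,423): 252+374 > 423 → valid
6 of the 8 triples form a triangle.

6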